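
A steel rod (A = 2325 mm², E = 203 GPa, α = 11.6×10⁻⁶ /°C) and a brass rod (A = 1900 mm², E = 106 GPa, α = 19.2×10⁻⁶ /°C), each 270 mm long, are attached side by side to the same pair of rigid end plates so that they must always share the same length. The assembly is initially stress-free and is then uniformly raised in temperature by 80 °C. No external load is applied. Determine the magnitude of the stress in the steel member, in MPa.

The brass has the larger α, so on heating it would change length more than the steel if both were free. The rigid plates force a common final length, so the brass is put into compression and the steel into tension, with equal and opposite forces P (no external load).
Compatibility of the two members (thermal + elastic change equal): (α₁ − α₂)ΔT = P·[1/(A₁E₁) + 1/(A₂E₂)].
|α₁ − α₂|·ΔT = 7.6×10⁻⁶ × 80 = 0.000608.
1/(A₁E₁) + 1/(A₂E₂) = 1/(2325×203×10³) + 1/(1900×106×10³) = 7.084×10⁻⁹ N⁻¹.
P = 0.000608 / 7.084×10⁻⁹ = 85830 N = 85.83 kN.
σ_{steel} = P/A₁ = 85830/2325 = 36.91 MPa, tensile.

σ ≈ 36.9 MPa (tensile)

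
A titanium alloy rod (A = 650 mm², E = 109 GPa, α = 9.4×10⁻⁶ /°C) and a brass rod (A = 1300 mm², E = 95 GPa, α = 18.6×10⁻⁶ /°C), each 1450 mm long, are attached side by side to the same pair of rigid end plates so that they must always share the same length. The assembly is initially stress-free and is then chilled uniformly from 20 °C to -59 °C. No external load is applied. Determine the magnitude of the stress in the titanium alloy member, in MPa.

Equilibrium of a rigid end plate with no external load gives equal and opposite internal forces ±P in the two members. Since α_{brass} > α_{titanium alloy}, cooling drives the brass into tension and the titanium alloy into compression.
Equating the net (thermal + elastic) strains gives |α₁ − α₂|·ΔT = P·[1/(A₁E₁) + 1/(A₂E₂)].
|α₁ − α₂|·ΔT = 9.2×10⁻⁶ × 79 = 0.0007268.
1/(A₁E₁) + 1/(A₂E₂) = 1/(650×109×10³) + 1/(1300×95×10³) = 2.221×10⁻⁸ N⁻¹.
So P = 0.0007268 / 2.221×10⁻⁸ = 32.72 kN.
σ_{titanium alloy} = P/A₁ = 32720/650 = 50.34 MPa, compressive.

σ ≈ 50.3 MPa (compressive)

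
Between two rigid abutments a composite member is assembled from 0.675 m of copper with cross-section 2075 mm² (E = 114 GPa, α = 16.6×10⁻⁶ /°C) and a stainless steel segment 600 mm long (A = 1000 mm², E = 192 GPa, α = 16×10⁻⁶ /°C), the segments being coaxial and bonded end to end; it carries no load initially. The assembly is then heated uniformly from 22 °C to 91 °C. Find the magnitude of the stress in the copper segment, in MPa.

If the supports were absent, the total length change would be Σ αᵢΔT Lᵢ = 16.6×10⁻⁶×69×675 + 16×10⁻⁶×69×600 = 1.436 mm.
The walls prevent any net length change, so an axial force P (same in every segment) develops. Compatibility: P · Σ Lᵢ/(AᵢEᵢ) = δ_free.
The series flexibility is Σ Lᵢ/(AᵢEᵢ) = 675/(2075×114×10³) + 600/(1000×192×10³) = 5.979×10⁻⁶ mm/N.
So P = 1.436 / 5.979×10⁻⁶ = 240.1 kN, compressive.
σ_{copper} = P / A = 240100 / 2075 = 115.7 MPa.

σ ≈ 116 MPa (compressive)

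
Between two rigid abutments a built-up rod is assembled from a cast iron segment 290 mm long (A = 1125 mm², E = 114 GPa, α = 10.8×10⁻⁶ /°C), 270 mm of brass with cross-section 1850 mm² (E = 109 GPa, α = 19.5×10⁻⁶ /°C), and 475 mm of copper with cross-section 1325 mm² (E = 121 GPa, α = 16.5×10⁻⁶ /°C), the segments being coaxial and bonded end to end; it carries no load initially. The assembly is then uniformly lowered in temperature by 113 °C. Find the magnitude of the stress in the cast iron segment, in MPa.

σ ≈ 248 MPa (tensile)

If the supports were absent, the total length change would be Σ αᵢΔT Lᵢ = 10.8×10⁻⁶×113×290 + 19.5×10⁻⁶×113×270 + 16.5×10⁻⁶×113×475 = 1.834 mm.
Since the ends are fixed, an axial force P builds up, equal in every segment, with P · Σ Lᵢ/(AᵢEᵢ) = δ_free.
Σ Lᵢ/(AᵢEᵢ) = 290/(1125×114×10³) + 270/(1850×109×10³) + 475/(1325×121×10³) = 6.563×10⁻⁶ mm/N.
P = 1.834 / 6.563×10⁻⁶ = 279500 N = 279.5 kN, tensile.
σ_{cast iron} = P / A = 279500 / 1125 = 248.5 MPa.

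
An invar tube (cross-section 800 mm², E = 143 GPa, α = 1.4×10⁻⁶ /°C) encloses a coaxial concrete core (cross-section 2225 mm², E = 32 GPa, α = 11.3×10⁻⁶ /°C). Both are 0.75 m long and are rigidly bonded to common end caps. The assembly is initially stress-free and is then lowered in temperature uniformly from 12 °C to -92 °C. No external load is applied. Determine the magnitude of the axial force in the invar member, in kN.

P ≈ 45.2 kN (compressive in the invar)

The concrete has the larger α, so on cooling it would change length more than the invar if both were free. The rigid plates force a common final length, so the concrete is put into tension and the invar into compression, with equal and opposite forces P (no external load).
Setting the final lengths equal and cancelling L: (α₁ − α₂)ΔT = P/(A₁E₁) + P/(A₂E₂).
|α₁ − α₂|·ΔT = 9.9×10⁻⁶ × 104 = 0.00103.
1/(A₁E₁) + 1/(A₂E₂) = 1/(800×143×10³) + 1/(2225×32×10³) = 2.279×10⁻⁸ N⁻¹.
P = 0.00103 / 2.279×10⁻⁸ = 45190 N = 45.19 kN.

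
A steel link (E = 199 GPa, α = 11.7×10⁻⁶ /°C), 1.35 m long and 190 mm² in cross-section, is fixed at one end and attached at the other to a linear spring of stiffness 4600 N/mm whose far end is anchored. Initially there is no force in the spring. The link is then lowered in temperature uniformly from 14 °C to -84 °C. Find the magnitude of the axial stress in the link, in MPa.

If the spring were absent the link would shorten by αΔT L = 11.7×10⁻⁶ × 98 × 1350 = 1.548 mm.
With a force P in the spring, the elastic change of the link is PL/(AE) and that of the spring is P/k; compatibility requires their sum to equal δ_free.
P [ L/(AE) + 1/k ] = δ_free → P [ 1350/(190×199×10³) + 1/(4600) ] = 1.548.
P = 1.548 / 0.0002531 = 6116 N.
σ = P/A = 6116/190 = 32.19 MPa.

σ ≈ 32.2 MPa (tensile)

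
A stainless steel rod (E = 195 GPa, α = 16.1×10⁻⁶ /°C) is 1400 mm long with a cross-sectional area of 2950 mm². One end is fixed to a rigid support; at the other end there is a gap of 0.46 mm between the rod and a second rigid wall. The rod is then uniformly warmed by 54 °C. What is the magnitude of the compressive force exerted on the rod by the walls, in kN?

If the wall were absent the rod would grow by αΔT L = 16.1×10⁻⁶ × 54 × 1400 = 1.217 mm.
After closing the 0.46 mm clearance, 1.217 − 0.46 = 0.7572 mm of expansion remains to be suppressed by the wall.
That suppressed elongation corresponds to σ = E·Δ/L = 195×10³ × 0.7572/1400 = 105.5 MPa.
Force on the wall = σA = 105.5 × 2950 mm² = 311.1 kN.

P ≈ 311 kN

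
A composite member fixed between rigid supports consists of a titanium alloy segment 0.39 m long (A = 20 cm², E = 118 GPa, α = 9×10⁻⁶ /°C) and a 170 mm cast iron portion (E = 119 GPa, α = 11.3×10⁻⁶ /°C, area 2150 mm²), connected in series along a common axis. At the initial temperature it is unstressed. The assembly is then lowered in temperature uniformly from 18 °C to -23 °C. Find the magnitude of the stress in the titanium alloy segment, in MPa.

If the supports were absent, the total length change would be Σ αᵢΔT Lᵢ = 9×10⁻⁶×41×390 + 11.3×10⁻⁶×41×170 = 0.2227 mm.
The walls prevent any net length change, so an axial force P (same in every segment) develops. Compatibility: P · Σ Lᵢ/(AᵢEᵢ) = δ_free.
The series flexibility is Σ Lᵢ/(AᵢEᵢ) = 390/(2000×118×10³) + 170/(2150×119×10³) = 2.317×10⁻⁶ mm/N.
Hence P = δ_free / Σ(L/AE) = 0.2227/2.317×10⁻⁶ = 96.1 kN (tensile).
σ_{titanium alloy} = P / A = 96100 / 2000 = 48.05 MPa.

σ ≈ 48.1 MPa (tensile)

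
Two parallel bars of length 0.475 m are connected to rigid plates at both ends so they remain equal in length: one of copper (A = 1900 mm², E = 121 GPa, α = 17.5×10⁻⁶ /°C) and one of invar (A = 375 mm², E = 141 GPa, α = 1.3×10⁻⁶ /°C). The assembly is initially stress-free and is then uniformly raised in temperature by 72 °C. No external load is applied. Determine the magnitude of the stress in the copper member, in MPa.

σ ≈ 26.4 MPa (compressive)

Equilibrium of a rigid end plate with no external load gives equal and opposite internal forces ±P in the two members. Since α_{copper} > α_{invar}, heating drives the copper into compression and the invar into tension.
Compatibility of the two members (thermal + elastic change equal): (α₁ − α₂)ΔT = P·[1/(A₁E₁) + 1/(A₂E₂)].
|α₁ − α₂|·ΔT = 16.2×10⁻⁶ × 72 = 0.001166.
1/(A₁E₁) + 1/(A₂E₂) = 1/(1900×121×10³) + 1/(375×141×10³) = 2.326×10⁻⁸ N⁻¹.
So P = 0.001166 / 2.326×10⁻⁸ = 50.14 kN.
σ_{copper} = P/A₁ = 50140/1900 = 26.39 MPa, compressive.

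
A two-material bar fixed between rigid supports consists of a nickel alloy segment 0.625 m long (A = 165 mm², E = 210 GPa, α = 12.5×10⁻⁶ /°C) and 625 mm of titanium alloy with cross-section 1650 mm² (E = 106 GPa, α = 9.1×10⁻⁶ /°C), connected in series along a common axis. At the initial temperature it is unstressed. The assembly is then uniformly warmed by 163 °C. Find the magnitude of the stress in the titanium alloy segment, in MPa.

σ ≈ 61.7 MPa (compressive)

If the supports were absent, the total length change would be Σ αᵢΔT Lᵢ = 12.5×10⁻⁶×163×625 + 9.1×10⁻⁶×163×625 = 2.2 mm.
The walls prevent any net length change, so an axial force P (same in every segment) develops. Compatibility: P · Σ Lᵢ/(AᵢEᵢ) = δ_free.
The series flexibility is Σ Lᵢ/(AᵢEᵢ) = 625/(165×210×10³) + 625/(1650×106×10³) = 2.161×10⁻⁵ mm/N.
Hence P = δ_free / Σ(L/AE) = 2.2/2.161×10⁻⁵ = 101.8 kN (compressive).
σ_{titanium alloy} = P / A = 101800 / 1650 = 61.71 MPa.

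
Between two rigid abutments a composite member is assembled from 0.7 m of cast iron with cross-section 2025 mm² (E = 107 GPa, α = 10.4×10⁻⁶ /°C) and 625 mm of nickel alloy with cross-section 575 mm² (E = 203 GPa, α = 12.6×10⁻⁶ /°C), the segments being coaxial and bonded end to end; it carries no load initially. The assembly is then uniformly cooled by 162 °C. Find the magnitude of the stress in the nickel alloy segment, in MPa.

σ ≈ 497 MPa (tensile)

With the walls removed the bar would change length by δ_free = Σ αᵢΔT Lᵢ = 10.4×10⁻⁶×162×700 + 12.6×10⁻⁶×162×625 = 2.455 mm.
Since the ends are fixed, an axial force P builds up, equal in every segment, with P · Σ Lᵢ/(AᵢEᵢ) = δ_free.
Σ Lᵢ/(AᵢEᵢ) = 700/(2025×107×10³) + 625/(575×203×10³) = 8.585×10⁻⁶ mm/N.
So P = 2.455 / 8.585×10⁻⁶ = 286 kN, tensile.
σ_{nickel alloy} = P / A = 286000 / 575 = 497.3 MPa.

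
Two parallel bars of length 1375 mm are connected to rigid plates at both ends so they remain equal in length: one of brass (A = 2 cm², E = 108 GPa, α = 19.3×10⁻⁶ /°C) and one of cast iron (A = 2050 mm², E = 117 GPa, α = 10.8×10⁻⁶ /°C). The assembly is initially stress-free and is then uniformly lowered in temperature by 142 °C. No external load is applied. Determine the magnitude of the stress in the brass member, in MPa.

The brass has the larger α, so on cooling it would change length more than the cast iron if both were free. The rigid plates force a common final length, so the brass is put into tension and the cast iron into compression, with equal and opposite forces P (no external load).
Compatibility of the two members (thermal + elastic change equal): (α₁ − α₂)ΔT = P·[1/(A₁E₁) + 1/(A₂E₂)].
|α₁ − α₂|·ΔT = 8.5×10⁻⁶ × 142 = 0.001207.
1/(A₁E₁) + 1/(A₂E₂) = 1/(200×108×10³) + 1/(2050×117×10³) = 5.047×10⁻⁸ N⁻¹.
P = 0.001207 / 5.047×10⁻⁸ = 23920 N = 23.92 kN.
σ_{brass} = P/A₁ = 23920/200 = 119.6 MPa, tensile.

σ ≈ 120 MPa (tensile)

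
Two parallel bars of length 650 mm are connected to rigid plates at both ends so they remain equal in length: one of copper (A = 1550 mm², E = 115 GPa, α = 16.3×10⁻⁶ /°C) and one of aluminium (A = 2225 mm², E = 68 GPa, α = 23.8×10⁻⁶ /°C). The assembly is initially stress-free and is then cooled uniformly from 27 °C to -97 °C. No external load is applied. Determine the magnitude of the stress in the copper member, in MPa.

Both members must finish at the same length. With the larger α, the aluminium tends to over-contract; the plates restrain it, putting the aluminium in tension and the copper in compression. With no external load the two internal forces are equal and opposite, magnitude P.
Setting the final lengths equal and cancelling L: (α₁ − α₂)ΔT = P/(A₁E₁) + P/(A₂E₂).
|α₁ − α₂|·ΔT = 7.5×10⁻⁶ × 124 = 0.00093.
1/(A₁E₁) + 1/(A₂E₂) = 1/(1550×115×10³) + 1/(2225×68×10³) = 1.222×10⁻⁸ N⁻¹.
P = 0.00093 / 1.222×10⁻⁸ = 76110 N = 76.11 kN.
σ_{copper} = P/A₁ = 76110/1550 = 49.1 MPa, compressive.

σ ≈ 49.1 MPa (compressive)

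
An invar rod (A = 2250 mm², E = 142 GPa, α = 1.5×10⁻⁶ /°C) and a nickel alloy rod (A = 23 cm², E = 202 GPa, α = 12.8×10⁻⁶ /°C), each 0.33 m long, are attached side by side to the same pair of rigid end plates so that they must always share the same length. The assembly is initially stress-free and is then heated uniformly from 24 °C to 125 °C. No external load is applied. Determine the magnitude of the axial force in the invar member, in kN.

The nickel alloy has the larger α, so on heating it would change length more than the invar if both were free. The rigid plates force a common final length, so the nickel alloy is put into compression and the invar into tension, with equal and opposite forces P (no external load).
Setting the final lengths equal and cancelling L: (α₁ − α₂)ΔT = P/(A₁E₁) + P/(A₂E₂).
|α₁ − α₂|·ΔT = 11.3×10⁻⁶ × 101 = 0.001141.
1/(A₁E₁) + 1/(A₂E₂) = 1/(2250×142×10³) + 1/(2300×202×10³) = 5.282×10⁻⁹ N⁻¹.
So P = 0.001141 / 5.282×10⁻⁹ = 216.1 kN.

P ≈ 216 kN (tensile in the invar)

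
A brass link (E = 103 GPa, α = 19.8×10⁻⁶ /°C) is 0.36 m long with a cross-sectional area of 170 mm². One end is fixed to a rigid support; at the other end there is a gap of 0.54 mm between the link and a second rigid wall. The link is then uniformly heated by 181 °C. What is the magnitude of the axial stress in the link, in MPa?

σ ≈ 215 MPa (compressive)

Free thermal elongation = αΔT L = 19.8×10⁻⁶ × 181 × 360 = 1.29 mm.
This exceeds the 0.54 mm gap, so the wall pushes back. The portion of expansion that must be recovered elastically is δ_free − gap = 1.29 − 0.54 = 0.7502 mm.
Compatibility: PL/(AE) = 0.7502 mm, so σ = P/A = E × (0.7502/360) = 214.6 MPa.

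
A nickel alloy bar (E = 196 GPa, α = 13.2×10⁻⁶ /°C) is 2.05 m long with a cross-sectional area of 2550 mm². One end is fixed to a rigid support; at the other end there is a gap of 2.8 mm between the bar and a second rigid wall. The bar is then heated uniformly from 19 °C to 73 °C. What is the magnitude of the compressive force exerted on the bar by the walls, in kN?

Free thermal elongation = αΔT L = 13.2×10⁻⁶ × 54 × 2050 = 1.461 mm.
Since δ_free = 1.46 mm is less than the 2.8 mm gap, the bar never touches the wall. No axial force develops.

P ≈ 0 kN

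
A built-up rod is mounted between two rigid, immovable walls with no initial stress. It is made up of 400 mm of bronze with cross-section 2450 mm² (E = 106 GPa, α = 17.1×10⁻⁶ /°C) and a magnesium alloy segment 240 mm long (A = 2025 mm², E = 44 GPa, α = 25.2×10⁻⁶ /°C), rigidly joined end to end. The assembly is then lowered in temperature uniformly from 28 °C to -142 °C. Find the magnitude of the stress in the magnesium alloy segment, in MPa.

σ ≈ 256 MPa (tensile)

Free thermal contraction of the whole bar: Σ αᵢΔT Lᵢ = 17.1×10⁻⁶×170×400 + 25.2×10⁻⁶×170×240 = 2.191 mm.
The rigid supports impose zero overall length change; the single axial force P common to all segments must satisfy P Σ Lᵢ/(AᵢEᵢ) = δ_free.
Σ Lᵢ/(AᵢEᵢ) = 400/(2450×106×10³) + 240/(2025×44×10³) = 4.234×10⁻⁶ mm/N.
Hence P = δ_free / Σ(L/AE) = 2.191/4.234×10⁻⁶ = 517.5 kN (tensile).
σ_{magnesium alloy} = P / A = 517500 / 2025 = 255.5 MPa.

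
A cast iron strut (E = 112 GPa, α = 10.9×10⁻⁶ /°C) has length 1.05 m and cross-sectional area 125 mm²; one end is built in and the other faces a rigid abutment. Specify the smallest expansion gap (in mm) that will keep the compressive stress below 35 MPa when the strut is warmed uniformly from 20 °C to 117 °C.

Free expansion if unrestrained: δ_free = αΔT L = 10.9×10⁻⁶ × 97 × 1050 = 1.11 mm.
A stress of 35 MPa corresponds to the wall pushing the strut back by σL/E = 35×1050/(112×10³) = 0.3281 mm.
So the gap has to take up the difference, g_min = δ_free − σL/E = 1.11 − 0.3281 = 0.782 mm.

g ≈ 0.782 mm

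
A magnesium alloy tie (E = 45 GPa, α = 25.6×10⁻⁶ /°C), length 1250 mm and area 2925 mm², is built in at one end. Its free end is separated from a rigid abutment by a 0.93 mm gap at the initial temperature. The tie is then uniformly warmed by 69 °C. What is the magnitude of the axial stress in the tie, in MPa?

σ ≈ 46 MPa (compressive)

Free thermal elongation = αΔT L = 25.6×10⁻⁶ × 69 × 1250 = 2.208 mm.
This exceeds the 0.93 mm gap, so the wall pushes back. The portion of expansion that must be recovered elastically is δ_free − gap = 2.208 − 0.93 = 1.278 mm.
That suppressed elongation corresponds to σ = E·Δ/L = 45×10³ × 1.278/1250 = 46.01 MPa.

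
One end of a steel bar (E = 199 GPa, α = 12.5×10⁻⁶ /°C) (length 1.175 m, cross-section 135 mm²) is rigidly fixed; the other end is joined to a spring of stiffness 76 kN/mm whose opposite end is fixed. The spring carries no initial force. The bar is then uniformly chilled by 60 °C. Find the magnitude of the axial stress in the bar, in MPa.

The unrestrained thermal change is αΔT L = 12.5×10⁻⁶ × 60 × 1175 = 0.8812 mm.
With a force P in the spring, the elastic change of the bar is PL/(AE) and that of the spring is P/k; compatibility requires their sum to equal δ_free.
P [ L/(AE) + 1/k ] = δ_free → P [ 1175/(135×199×10³) + 1/(76×10³) ] = 0.8812.
P = 0.8812 / 5.69×10⁻⁵ = 15490 N.
σ = P/A = 15490/135 = 114.7 MPa.

σ ≈ 115 MPa (tensile)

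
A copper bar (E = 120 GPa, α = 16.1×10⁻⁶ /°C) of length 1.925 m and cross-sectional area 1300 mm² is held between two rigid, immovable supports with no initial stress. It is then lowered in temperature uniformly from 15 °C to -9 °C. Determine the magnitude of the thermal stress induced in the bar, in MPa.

σ ≈ 46.4 MPa (tensile)

Because both ends are immovable the net strain is zero, and the suppressed thermal strain is αΔT = 16.1×10⁻⁶ × 24 = 386.4×10⁻⁶.
σ = EαΔT = 120×10³ × 16.1×10⁻⁶ × 24 = 46.37 MPa (tensile; the bar is trying to contract).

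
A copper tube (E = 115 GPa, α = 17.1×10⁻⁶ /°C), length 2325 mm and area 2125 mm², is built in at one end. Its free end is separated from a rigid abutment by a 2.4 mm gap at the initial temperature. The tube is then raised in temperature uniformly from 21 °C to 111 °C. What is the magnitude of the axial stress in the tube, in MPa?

σ ≈ 58.3 MPa (compressive)

Free thermal elongation = αΔT L = 17.1×10⁻⁶ × 90 × 2325 = 3.578 mm.
This exceeds the 2.4 mm gap, so the wall pushes back. The portion of expansion that must be recovered elastically is δ_free − gap = 3.578 − 2.4 = 1.178 mm.
Compatibility: PL/(AE) = 1.178 mm, so σ = P/A = E × (1.178/2325) = 58.28 MPa.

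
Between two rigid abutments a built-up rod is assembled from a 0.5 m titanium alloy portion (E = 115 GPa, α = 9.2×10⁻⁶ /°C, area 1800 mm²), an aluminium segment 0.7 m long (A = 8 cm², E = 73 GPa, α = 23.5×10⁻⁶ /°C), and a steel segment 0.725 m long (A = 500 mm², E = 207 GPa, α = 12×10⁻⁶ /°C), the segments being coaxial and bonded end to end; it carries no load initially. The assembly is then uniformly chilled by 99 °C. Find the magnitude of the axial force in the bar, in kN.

P ≈ 138 kN (tensile)

With the walls removed the bar would change length by δ_free = Σ αᵢΔT Lᵢ = 9.2×10⁻⁶×99×500 + 23.5×10⁻⁶×99×700 + 12×10⁻⁶×99×725 = 2.945 mm.
The rigid supports impose zero overall length change; the single axial force P common to all segments must satisfy P Σ Lᵢ/(AᵢEᵢ) = δ_free.
The series flexibility is Σ Lᵢ/(AᵢEᵢ) = 500/(1800×115×10³) + 700/(800×73×10³) + 725/(500×207×10³) = 2.141×10⁻⁵ mm/N.
P = 2.945 / 2.141×10⁻⁵ = 137600 N = 137.6 kN, tensile.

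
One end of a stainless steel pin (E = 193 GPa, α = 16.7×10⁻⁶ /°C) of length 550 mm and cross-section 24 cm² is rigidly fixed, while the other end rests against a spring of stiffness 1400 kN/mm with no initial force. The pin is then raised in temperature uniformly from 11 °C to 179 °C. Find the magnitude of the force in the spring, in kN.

Free thermal expansion: δ_free = αΔT L = 16.7×10⁻⁶ × 168 × 550 = 1.543 mm.
With a force P in the spring, the elastic change of the pin is PL/(AE) and that of the spring is P/k; compatibility requires their sum to equal δ_free.
P [ L/(AE) + 1/k ] = δ_free → P [ 550/(2400×193×10³) + 1/(1400×10³) ] = 1.543.
P = 1.543 / 1.902×10⁻⁶ = 811400 N.

P ≈ 811 kN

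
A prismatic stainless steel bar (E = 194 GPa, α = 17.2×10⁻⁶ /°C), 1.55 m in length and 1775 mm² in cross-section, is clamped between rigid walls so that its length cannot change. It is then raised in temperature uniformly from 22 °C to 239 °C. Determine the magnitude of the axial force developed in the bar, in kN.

P ≈ 1290 kN (compressive)

Full restraint means ε = 0, so the stress is σ = EαΔT = 194×10³ × 17.2×10⁻⁶ × 217 = 724.1 MPa.
Then P = σA = 724.1 × 1775 mm² = 1285 kN, compressive.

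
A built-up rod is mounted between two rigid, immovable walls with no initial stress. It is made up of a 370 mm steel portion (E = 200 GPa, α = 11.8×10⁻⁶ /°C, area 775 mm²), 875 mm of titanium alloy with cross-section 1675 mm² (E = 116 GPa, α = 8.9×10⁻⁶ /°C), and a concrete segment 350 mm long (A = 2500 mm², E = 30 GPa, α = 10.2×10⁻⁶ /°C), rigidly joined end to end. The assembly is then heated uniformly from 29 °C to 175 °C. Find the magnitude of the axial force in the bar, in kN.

P ≈ 199 kN (compressive)

Free thermal expansion of the whole bar: Σ αᵢΔT Lᵢ = 11.8×10⁻⁶×146×370 + 8.9×10⁻⁶×146×875 + 10.2×10⁻⁶×146×350 = 2.296 mm.
The walls prevent any net length change, so an axial force P (same in every segment) develops. Compatibility: P · Σ Lᵢ/(AᵢEᵢ) = δ_free.
Σ Lᵢ/(AᵢEᵢ) = 370/(775×200×10³) + 875/(1675×116×10³) + 350/(2500×30×10³) = 1.156×10⁻⁵ mm/N.
So P = 2.296 / 1.156×10⁻⁵ = 198.6 kN, compressive.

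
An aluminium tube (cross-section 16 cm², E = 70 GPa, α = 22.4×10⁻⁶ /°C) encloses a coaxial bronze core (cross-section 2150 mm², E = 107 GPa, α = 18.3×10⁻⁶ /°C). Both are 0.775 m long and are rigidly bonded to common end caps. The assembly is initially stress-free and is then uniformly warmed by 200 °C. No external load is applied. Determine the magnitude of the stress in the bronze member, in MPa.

σ ≈ 28.7 MPa (tensile)

Equilibrium of a rigid end plate with no external load gives equal and opposite internal forces ±P in the two members. Since α_{aluminium} > α_{bronze}, heating drives the aluminium into compression and the bronze into tension.
Setting the final lengths equal and cancelling L: (α₁ − α₂)ΔT = P/(A₁E₁) + P/(A₂E₂).
|α₁ − α₂|·ΔT = 4.1×10⁻⁶ × 200 = 0.00082.
1/(A₁E₁) + 1/(A₂E₂) = 1/(1600×70×10³) + 1/(2150×107×10³) = 1.328×10⁻⁸ N⁻¹.
So P = 0.00082 / 1.328×10⁻⁸ = 61.77 kN.
σ_{bronze} = P/A₂ = 61770/2150 = 28.73 MPa, tensile.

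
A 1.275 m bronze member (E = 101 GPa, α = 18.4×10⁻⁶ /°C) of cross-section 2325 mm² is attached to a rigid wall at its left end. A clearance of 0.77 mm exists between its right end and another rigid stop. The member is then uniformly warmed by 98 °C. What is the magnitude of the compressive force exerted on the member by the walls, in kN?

If the wall were absent the member would grow by αΔT L = 18.4×10⁻⁶ × 98 × 1275 = 2.299 mm.
The gap closes (δ_free > 0.77 mm) and the wall then resists a further 2.299 − 0.77 = 1.529 mm of expansion.
Compatibility: PL/(AE) = 1.529 mm, so σ = P/A = E × (1.529/1275) = 121.1 MPa.
Force on the wall = σA = 121.1 × 2325 mm² = 281.6 kN.

P ≈ 282 kN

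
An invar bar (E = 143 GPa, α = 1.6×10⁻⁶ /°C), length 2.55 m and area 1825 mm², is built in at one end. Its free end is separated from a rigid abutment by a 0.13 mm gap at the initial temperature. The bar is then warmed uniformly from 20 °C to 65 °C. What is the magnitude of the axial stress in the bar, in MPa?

Free thermal elongation = αΔT L = 1.6×10⁻⁶ × 45 × 2550 = 0.1836 mm.
This exceeds the 0.13 mm gap, so the wall pushes back. The portion of expansion that must be recovered elastically is δ_free − gap = 0.1836 − 0.13 = 0.0536 mm.
Compatibility: PL/(AE) = 0.0536 mm, so σ = P/A = E × (0.0536/2550) = 3.006 MPa.

σ ≈ 3.01 MPa (compressive)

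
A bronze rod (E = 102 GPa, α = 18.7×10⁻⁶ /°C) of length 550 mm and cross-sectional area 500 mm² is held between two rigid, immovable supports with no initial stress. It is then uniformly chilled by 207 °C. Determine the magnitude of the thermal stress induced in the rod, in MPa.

Because both ends are immovable the net strain is zero, and the suppressed thermal strain is αΔT = 18.7×10⁻⁶ × 207 = 3870.9×10⁻⁶.
Hence σ = E·αΔT = 102×10³ × 3870.9×10⁻⁶ = 394.8 MPa, tensile.

σ ≈ 395 MPa (tensile)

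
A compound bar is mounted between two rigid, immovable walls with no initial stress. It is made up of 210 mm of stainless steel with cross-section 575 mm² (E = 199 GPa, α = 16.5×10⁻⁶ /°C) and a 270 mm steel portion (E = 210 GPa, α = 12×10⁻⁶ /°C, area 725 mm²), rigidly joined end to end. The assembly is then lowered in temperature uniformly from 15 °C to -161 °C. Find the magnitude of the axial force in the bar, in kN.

P ≈ 327 kN (tensile)

Free thermal contraction of the whole bar: Σ αᵢΔT Lᵢ = 16.5×10⁻⁶×176×210 + 12×10⁻⁶×176×270 = 1.18 mm.
Since the ends are fixed, an axial force P builds up, equal in every segment, with P · Σ Lᵢ/(AᵢEᵢ) = δ_free.
Σ Lᵢ/(AᵢEᵢ) = 210/(575×199×10³) + 270/(725×210×10³) = 3.609×10⁻⁶ mm/N.
P = 1.18 / 3.609×10⁻⁶ = 327000 N = 327 kN, tensile.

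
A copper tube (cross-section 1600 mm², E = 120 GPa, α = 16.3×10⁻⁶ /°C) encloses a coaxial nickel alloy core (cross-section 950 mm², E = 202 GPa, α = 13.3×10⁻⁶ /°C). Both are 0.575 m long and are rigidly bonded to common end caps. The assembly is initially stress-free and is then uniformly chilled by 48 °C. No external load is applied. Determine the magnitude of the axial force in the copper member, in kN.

P ≈ 13.8 kN (tensile in the copper)

Both members must finish at the same length. With the larger α, the copper tends to over-contract; the plates restrain it, putting the copper in tension and the nickel alloy in compression. With no external load the two internal forces are equal and opposite, magnitude P.
Compatibility of the two members (thermal + elastic change equal): (α₁ − α₂)ΔT = P·[1/(A₁E₁) + 1/(A₂E₂)].
|α₁ − α₂|·ΔT = 3×10⁻⁶ × 48 = 0.000144.
1/(A₁E₁) + 1/(A₂E₂) = 1/(1600×120×10³) + 1/(950×202×10³) = 1.042×10⁻⁸ N⁻¹.
P = 0.000144 / 1.042×10⁻⁸ = 13820 N = 13.82 kN.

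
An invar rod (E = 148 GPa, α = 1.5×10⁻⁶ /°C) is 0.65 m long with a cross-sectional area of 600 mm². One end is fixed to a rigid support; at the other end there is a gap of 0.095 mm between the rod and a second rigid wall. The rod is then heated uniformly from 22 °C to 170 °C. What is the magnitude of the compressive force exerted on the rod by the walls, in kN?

Free thermal elongation = αΔT L = 1.5×10⁻⁶ × 148 × 650 = 0.1443 mm.
The gap closes (δ_free > 0.095 mm) and the wall then resists a further 0.1443 − 0.095 = 0.0493 mm of expansion.
Compatibility: PL/(AE) = 0.0493 mm, so σ = P/A = E × (0.0493/650) = 11.23 MPa.
P = σA = 11.23 × 600 = 6.735 kN.

P ≈ 6.74 kN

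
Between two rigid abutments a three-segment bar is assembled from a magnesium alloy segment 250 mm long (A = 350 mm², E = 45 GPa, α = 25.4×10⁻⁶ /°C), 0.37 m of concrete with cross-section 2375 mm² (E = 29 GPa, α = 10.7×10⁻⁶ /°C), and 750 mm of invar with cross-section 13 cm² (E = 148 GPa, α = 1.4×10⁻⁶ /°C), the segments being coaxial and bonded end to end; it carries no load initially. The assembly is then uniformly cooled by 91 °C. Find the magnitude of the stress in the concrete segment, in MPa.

σ ≈ 17.3 MPa (tensile)

With the walls removed the bar would change length by δ_free = Σ αᵢΔT Lᵢ = 25.4×10⁻⁶×91×250 + 10.7×10⁻⁶×91×370 + 1.4×10⁻⁶×91×750 = 1.034 mm.
Since the ends are fixed, an axial force P builds up, equal in every segment, with P · Σ Lᵢ/(AᵢEᵢ) = δ_free.
Σ Lᵢ/(AᵢEᵢ) = 250/(350×45×10³) + 370/(2375×29×10³) + 750/(1300×148×10³) = 2.514×10⁻⁵ mm/N.
Hence P = δ_free / Σ(L/AE) = 1.034/2.514×10⁻⁵ = 41.11 kN (tensile).
σ_{concrete} = P / A = 41110 / 2375 = 17.31 MPa.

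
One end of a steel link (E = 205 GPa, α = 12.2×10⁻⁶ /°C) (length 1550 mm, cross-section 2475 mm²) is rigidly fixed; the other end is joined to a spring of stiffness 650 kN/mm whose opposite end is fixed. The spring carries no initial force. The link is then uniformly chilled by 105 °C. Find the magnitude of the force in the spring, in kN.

If the spring were absent the link would shorten by αΔT L = 12.2×10⁻⁶ × 105 × 1550 = 1.986 mm.
With a force P in the spring, the elastic change of the link is PL/(AE) and that of the spring is P/k; compatibility requires their sum to equal δ_free.
P [ L/(AE) + 1/k ] = δ_free → P [ 1550/(2475×205×10³) + 1/(650×10³) ] = 1.986.
P = 1.986 / 4.593×10⁻⁶ = 432300 N.

P ≈ 432 kN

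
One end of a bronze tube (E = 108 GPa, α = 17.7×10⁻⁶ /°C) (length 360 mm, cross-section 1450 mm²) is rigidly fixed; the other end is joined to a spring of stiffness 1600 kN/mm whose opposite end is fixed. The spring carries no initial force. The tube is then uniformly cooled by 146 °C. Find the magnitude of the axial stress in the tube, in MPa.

σ ≈ 219 MPa (tensile)

Free thermal contraction: δ_free = αΔT L = 17.7×10⁻⁶ × 146 × 360 = 0.9303 mm.
Let P be the tensile force in the spring. The tube extends elastically by PL/(AE) and the spring stretches by P/k; together these equal δ_free.
So P = δ_free / [L/(AE) + 1/k] = 0.9303 / [ 360/(1450×108×10³) + 1/(1600×10³) ].
P = 0.9303 / 2.924×10⁻⁶ = 318200 N.
σ = P/A = 318200/1450 = 219.4 MPa.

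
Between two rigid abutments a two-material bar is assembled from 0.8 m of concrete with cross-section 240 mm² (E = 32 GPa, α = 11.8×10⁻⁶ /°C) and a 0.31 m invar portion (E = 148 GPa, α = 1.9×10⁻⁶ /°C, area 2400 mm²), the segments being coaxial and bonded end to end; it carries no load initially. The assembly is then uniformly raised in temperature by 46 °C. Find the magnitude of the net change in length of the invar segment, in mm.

|ΔL| ≈ 0.0233 mm

If the supports were absent, the total length change would be Σ αᵢΔT Lᵢ = 11.8×10⁻⁶×46×800 + 1.9×10⁻⁶×46×310 = 0.4613 mm.
Since the ends are fixed, an axial force P builds up, equal in every segment, with P · Σ Lᵢ/(AᵢEᵢ) = δ_free.
The series flexibility is Σ Lᵢ/(AᵢEᵢ) = 800/(240×32×10³) + 310/(2400×148×10³) = 0.000105 mm/N.
P = 0.4613 / 0.000105 = 4392 N = 4.392 kN, compressive.
For the invar segment, free thermal change = 1.9×10⁻⁶×46×310 = 0.02709 mm and elastic change from P = 4392×310/(2400×148×10³) = 0.003833 mm; these oppose, so the net change is 0.0233 mm (segment lengthens).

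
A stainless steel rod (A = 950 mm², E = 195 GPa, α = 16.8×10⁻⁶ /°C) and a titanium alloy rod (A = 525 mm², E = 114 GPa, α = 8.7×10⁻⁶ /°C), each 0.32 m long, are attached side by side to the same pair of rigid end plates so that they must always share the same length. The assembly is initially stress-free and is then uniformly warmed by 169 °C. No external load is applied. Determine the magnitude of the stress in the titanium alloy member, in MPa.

σ ≈ 118 MPa (tensile)

Both members must finish at the same length. With the larger α, the stainless steel tends to over-expand; the plates restrain it, putting the stainless steel in compression and the titanium alloy in tension. With no external load the two internal forces are equal and opposite, magnitude P.
Equating the net (thermal + elastic) strains gives |α₁ − α₂|·ΔT = P·[1/(A₁E₁) + 1/(A₂E₂)].
|α₁ − α₂|·ΔT = 8.1×10⁻⁶ × 169 = 0.001369.
1/(A₁E₁) + 1/(A₂E₂) = 1/(950×195×10³) + 1/(525×114×10³) = 2.211×10⁻⁸ N⁻¹.
So P = 0.001369 / 2.211×10⁻⁸ = 61.92 kN.
σ_{titanium alloy} = P/A₂ = 61920/525 = 117.9 MPa, tensile.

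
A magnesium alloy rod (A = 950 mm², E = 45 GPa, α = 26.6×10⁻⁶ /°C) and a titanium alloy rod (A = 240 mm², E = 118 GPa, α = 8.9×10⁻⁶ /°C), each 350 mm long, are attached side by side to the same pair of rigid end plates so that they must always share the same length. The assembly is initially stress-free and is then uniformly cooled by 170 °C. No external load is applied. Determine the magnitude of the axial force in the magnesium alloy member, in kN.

The magnesium alloy has the larger α, so on cooling it would change length more than the titanium alloy if both were free. The rigid plates force a common final length, so the magnesium alloy is put into tension and the titanium alloy into compression, with equal and opposite forces P (no external load).
Equating the net (thermal + elastic) strains gives |α₁ − α₂|·ΔT = P·[1/(A₁E₁) + 1/(A₂E₂)].
|α₁ − α₂|·ΔT = 17.7×10⁻⁶ × 170 = 0.003009.
1/(A₁E₁) + 1/(A₂E₂) = 1/(950×45×10³) + 1/(240×118×10³) = 5.87×10⁻⁸ N⁻¹.
So P = 0.003009 / 5.87×10⁻⁸ = 51.26 kN.

P ≈ 51.3 kN (tensile in the magnesium alloy)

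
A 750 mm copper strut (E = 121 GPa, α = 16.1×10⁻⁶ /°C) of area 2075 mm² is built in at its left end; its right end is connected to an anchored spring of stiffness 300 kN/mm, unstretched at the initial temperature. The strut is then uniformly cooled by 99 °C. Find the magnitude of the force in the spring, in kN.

The unrestrained thermal change is αΔT L = 16.1×10⁻⁶ × 99 × 750 = 1.195 mm.
With a force P in the spring, the elastic change of the strut is PL/(AE) and that of the spring is P/k; compatibility requires their sum to equal δ_free.
P [ L/(AE) + 1/k ] = δ_free → P [ 750/(2075×121×10³) + 1/(300×10³) ] = 1.195.
P = 1.195 / 6.32×10⁻⁶ = 189100 N.

P ≈ 189 kN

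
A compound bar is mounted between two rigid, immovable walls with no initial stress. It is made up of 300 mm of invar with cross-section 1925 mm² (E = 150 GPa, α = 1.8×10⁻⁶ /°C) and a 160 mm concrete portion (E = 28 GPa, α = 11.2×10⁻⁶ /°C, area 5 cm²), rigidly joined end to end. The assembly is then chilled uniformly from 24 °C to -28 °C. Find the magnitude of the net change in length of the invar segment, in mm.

|ΔL| ≈ 0.018 mm

Free thermal contraction of the whole bar: Σ αᵢΔT Lᵢ = 1.8×10⁻⁶×52×300 + 11.2×10⁻⁶×52×160 = 0.1213 mm.
The rigid supports impose zero overall length change; the single axial force P common to all segments must satisfy P Σ Lᵢ/(AᵢEᵢ) = δ_free.
Σ Lᵢ/(AᵢEᵢ) = 300/(1925×150×10³) + 160/(500×28×10³) = 1.247×10⁻⁵ mm/N.
So P = 0.1213 / 1.247×10⁻⁵ = 9.726 kN, tensile.
For the invar segment, free thermal change = 1.8×10⁻⁶×52×300 = 0.02808 mm and elastic change from P = 9726×300/(1925×150×10³) = 0.01011 mm; these oppose, so the net change is 0.018 mm (segment shortens).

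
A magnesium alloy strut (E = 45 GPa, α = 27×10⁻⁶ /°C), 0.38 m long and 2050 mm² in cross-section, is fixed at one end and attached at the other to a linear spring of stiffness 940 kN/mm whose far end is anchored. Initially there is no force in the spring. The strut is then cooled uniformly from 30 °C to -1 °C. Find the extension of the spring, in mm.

Free thermal contraction: δ_free = αΔT L = 27×10⁻⁶ × 31 × 380 = 0.3181 mm.
With a force P in the spring, the elastic change of the strut is PL/(AE) and that of the spring is P/k; compatibility requires their sum to equal δ_free.
So P = δ_free / [L/(AE) + 1/k] = 0.3181 / [ 380/(2050×45×10³) + 1/(940×10³) ].
P = 0.3181 / 5.183×10⁻⁶ = 61370 N.
Spring extension = P/k = 61370/(940×10³) = 0.06528 mm.

δ ≈ 0.0653 mm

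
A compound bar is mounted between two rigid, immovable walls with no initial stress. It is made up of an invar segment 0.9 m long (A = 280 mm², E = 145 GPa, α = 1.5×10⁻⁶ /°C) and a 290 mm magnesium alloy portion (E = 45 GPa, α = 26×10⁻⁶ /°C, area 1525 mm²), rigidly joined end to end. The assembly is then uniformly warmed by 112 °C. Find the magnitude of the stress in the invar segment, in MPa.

Free thermal expansion of the whole bar: Σ αᵢΔT Lᵢ = 1.5×10⁻⁶×112×900 + 26×10⁻⁶×112×290 = 0.9957 mm.
The rigid supports impose zero overall length change; the single axial force P common to all segments must satisfy P Σ Lᵢ/(AᵢEᵢ) = δ_free.
The series flexibility is Σ Lᵢ/(AᵢEᵢ) = 900/(280×145×10³) + 290/(1525×45×10³) = 2.639×10⁻⁵ mm/N.
P = 0.9957 / 2.639×10⁻⁵ = 37720 N = 37.72 kN, compressive.
σ_{invar} = P / A = 37720 / 280 = 134.7 MPa.

σ ≈ 135 MPa (compressive)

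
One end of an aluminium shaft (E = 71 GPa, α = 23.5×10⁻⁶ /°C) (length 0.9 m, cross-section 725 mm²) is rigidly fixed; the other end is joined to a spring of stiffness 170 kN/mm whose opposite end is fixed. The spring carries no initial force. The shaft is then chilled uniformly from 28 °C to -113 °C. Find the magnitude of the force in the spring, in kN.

If the spring were absent the shaft would shorten by αΔT L = 23.5×10⁻⁶ × 141 × 900 = 2.982 mm.
With a force P in the spring, the elastic change of the shaft is PL/(AE) and that of the spring is P/k; compatibility requires their sum to equal δ_free.
So P = δ_free / [L/(AE) + 1/k] = 2.982 / [ 900/(725×71×10³) + 1/(170×10³) ].
P = 2.982 / 2.337×10⁻⁵ = 127600 N.

P ≈ 128 kN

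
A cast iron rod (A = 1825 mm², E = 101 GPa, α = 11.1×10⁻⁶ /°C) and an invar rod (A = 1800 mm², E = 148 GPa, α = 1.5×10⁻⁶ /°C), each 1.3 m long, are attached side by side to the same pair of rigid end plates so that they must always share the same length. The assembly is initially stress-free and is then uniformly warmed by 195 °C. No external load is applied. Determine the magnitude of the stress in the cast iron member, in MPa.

Both members must finish at the same length. With the larger α, the cast iron tends to over-expand; the plates restrain it, putting the cast iron in compression and the invar in tension. With no external load the two internal forces are equal and opposite, magnitude P.
Compatibility of the two members (thermal + elastic change equal): (α₁ − α₂)ΔT = P·[1/(A₁E₁) + 1/(A₂E₂)].
|α₁ − α₂|·ΔT = 9.6×10⁻⁶ × 195 = 0.001872.
1/(A₁E₁) + 1/(A₂E₂) = 1/(1825×101×10³) + 1/(1800×148×10³) = 9.179×10⁻⁹ N⁻¹.
So P = 0.001872 / 9.179×10⁻⁹ = 203.9 kN.
σ_{cast iron} = P/A₁ = 203900/1825 = 111.8 MPa, compressive.

σ ≈ 112 MPa (compressive)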